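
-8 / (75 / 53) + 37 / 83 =-5.21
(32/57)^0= 1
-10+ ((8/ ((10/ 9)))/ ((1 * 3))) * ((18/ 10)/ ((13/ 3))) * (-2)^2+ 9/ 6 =-2933/ 650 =-4.51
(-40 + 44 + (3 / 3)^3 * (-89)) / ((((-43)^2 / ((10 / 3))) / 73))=-62050 / 5547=-11.19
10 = 10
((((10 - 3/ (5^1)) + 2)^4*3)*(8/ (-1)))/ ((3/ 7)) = -591136056/ 625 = -945817.69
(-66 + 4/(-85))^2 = 31516996/7225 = 4362.21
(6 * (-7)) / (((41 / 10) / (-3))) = 1260 / 41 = 30.73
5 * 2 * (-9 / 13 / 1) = -90 / 13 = -6.92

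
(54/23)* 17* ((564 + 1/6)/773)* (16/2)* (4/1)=932.16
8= 8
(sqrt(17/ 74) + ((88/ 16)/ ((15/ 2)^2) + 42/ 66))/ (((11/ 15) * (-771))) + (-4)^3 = -89561177/ 1399365 - 5 * sqrt(1258)/ 209198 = -64.00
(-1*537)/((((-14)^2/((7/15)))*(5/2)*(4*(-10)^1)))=179/14000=0.01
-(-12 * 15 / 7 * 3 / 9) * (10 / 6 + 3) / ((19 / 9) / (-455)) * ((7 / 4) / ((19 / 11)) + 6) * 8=-483686.43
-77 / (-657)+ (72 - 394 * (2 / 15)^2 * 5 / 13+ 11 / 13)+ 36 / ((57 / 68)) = 10207052 / 90155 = 113.22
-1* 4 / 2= -2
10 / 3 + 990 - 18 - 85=2671 / 3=890.33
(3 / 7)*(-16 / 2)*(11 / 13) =-264 / 91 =-2.90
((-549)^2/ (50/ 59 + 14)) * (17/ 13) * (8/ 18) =11196489/ 949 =11798.20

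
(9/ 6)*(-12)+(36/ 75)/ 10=-2244/ 125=-17.95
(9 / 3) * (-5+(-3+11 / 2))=-15 / 2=-7.50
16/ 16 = 1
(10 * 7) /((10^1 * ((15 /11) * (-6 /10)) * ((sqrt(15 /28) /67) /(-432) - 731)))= 48901194574848 /4178194274128891 - 165088 * sqrt(105) /4178194274128891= 0.01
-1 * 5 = -5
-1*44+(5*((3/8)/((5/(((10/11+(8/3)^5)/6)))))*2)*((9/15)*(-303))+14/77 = -18585619/5940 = -3128.89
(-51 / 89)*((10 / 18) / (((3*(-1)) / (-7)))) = -595 / 801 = -0.74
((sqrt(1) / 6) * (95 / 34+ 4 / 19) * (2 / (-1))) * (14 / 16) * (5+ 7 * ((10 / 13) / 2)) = -113225 / 16796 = -6.74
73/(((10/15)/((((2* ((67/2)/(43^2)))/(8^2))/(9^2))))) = 4891/6390144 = 0.00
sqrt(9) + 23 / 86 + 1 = 367 / 86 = 4.27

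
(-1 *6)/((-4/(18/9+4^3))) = 99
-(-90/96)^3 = 3375/4096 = 0.82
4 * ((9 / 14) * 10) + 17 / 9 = 1739 / 63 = 27.60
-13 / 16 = -0.81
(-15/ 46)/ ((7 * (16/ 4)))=-15/ 1288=-0.01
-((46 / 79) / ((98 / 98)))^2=-2116 / 6241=-0.34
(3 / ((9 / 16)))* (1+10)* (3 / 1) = 176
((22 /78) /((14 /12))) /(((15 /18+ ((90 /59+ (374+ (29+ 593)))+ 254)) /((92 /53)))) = 716496 /2138204705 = 0.00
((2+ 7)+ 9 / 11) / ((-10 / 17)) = -918 / 55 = -16.69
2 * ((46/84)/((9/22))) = 506/189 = 2.68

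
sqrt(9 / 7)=3*sqrt(7) / 7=1.13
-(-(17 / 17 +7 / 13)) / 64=5 / 208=0.02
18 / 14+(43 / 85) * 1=1066 / 595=1.79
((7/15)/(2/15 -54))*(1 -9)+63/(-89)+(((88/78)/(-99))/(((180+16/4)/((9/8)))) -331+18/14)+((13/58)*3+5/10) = -8620926539039/26189055984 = -329.18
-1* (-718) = 718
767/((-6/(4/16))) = -767/24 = -31.96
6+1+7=14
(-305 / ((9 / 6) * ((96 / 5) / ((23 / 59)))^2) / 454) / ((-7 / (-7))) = -4033625 / 21847090176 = -0.00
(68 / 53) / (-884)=-1 / 689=-0.00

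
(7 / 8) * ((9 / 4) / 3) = 21 / 32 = 0.66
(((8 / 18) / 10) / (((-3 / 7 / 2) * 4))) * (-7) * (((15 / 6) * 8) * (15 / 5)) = 196 / 9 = 21.78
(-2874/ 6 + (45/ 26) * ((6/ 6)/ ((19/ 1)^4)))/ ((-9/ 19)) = 1623017689/ 1605006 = 1011.22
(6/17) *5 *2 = 60/17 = 3.53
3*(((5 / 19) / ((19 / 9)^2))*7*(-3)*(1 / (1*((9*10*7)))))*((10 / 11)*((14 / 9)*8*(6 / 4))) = -7560 / 75449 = -0.10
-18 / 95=-0.19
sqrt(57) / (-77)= -sqrt(57) / 77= -0.10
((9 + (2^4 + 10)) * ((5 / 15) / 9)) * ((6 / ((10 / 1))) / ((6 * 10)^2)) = 7 / 32400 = 0.00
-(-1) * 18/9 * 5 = 10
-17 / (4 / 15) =-255 / 4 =-63.75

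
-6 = -6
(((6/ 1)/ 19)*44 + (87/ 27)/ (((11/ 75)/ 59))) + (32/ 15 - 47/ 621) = 851522596/ 648945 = 1312.16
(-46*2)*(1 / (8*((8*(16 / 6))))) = -69 / 128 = -0.54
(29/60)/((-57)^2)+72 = 14035709/194940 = 72.00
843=843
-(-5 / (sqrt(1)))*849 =4245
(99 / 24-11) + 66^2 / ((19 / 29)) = 1009547 / 152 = 6641.76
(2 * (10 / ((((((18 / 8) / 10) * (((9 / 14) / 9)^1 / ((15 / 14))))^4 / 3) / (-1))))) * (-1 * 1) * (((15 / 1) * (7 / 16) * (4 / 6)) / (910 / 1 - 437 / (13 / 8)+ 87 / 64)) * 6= 232960000000000 / 4810563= 48426764.19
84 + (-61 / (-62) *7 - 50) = 2535 / 62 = 40.89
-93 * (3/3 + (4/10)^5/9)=-872867/9375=-93.11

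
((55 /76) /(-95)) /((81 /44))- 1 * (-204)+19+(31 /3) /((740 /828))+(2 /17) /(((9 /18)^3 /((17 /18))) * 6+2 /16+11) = 2056911156709 /8768937285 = 234.57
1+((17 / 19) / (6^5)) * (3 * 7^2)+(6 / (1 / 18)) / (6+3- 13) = -1279615 / 49248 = -25.98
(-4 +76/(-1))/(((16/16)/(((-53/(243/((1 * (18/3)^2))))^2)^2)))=-161597050880/531441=-304073.36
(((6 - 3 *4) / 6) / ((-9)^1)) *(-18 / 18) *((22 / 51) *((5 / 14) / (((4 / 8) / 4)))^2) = -8800 / 22491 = -0.39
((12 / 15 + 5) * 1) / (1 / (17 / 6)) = 493 / 30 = 16.43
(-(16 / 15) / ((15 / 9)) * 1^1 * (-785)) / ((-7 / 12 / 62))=-1868928 / 35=-53397.94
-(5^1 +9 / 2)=-19 / 2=-9.50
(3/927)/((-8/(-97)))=97/2472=0.04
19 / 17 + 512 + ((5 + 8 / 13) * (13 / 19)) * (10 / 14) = 1166364 / 2261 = 515.86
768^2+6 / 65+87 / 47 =1801918257 / 3055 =589825.94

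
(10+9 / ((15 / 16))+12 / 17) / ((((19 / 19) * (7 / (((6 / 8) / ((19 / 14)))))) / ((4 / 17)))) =10356 / 27455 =0.38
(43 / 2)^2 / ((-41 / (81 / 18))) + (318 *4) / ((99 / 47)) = 5987231 / 10824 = 553.14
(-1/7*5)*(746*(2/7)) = -7460/49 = -152.24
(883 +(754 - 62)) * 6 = 9450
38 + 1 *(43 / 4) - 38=10.75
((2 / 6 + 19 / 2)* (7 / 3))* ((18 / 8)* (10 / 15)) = 413 / 12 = 34.42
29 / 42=0.69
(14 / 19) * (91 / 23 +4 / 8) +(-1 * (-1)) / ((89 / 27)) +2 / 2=178407 / 38893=4.59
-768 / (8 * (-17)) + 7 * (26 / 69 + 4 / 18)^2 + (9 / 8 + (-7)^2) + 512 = 3323309185 / 5827464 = 570.28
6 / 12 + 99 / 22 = 5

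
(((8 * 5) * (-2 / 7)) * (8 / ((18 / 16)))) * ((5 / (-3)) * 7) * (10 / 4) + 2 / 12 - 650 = 92909 / 54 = 1720.54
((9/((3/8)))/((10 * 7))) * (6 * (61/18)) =244/35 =6.97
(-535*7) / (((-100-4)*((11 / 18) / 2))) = 33705 / 286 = 117.85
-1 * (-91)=91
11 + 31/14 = 185/14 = 13.21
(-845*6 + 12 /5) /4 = -1266.90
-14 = -14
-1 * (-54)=54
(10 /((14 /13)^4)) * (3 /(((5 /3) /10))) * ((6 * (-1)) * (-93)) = 358583355 /4802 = 74673.75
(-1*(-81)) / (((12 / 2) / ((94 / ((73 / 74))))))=93906 / 73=1286.38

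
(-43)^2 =1849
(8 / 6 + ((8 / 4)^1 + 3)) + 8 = 43 / 3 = 14.33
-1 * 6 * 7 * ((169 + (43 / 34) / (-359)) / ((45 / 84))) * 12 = -4851637392 / 30515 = -158991.89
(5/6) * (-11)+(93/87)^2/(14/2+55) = -23081/2523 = -9.15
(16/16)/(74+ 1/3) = 3/223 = 0.01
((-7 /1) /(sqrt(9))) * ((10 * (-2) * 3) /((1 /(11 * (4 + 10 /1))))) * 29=625240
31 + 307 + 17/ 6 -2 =2033/ 6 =338.83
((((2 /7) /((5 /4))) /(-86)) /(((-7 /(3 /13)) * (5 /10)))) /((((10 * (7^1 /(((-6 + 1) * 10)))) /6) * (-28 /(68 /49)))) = 0.00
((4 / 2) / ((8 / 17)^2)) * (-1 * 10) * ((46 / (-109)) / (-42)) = -33235 / 36624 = -0.91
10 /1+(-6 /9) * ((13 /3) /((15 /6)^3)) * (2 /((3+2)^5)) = 35155834 /3515625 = 10.00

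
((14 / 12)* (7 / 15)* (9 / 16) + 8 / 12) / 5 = 467 / 2400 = 0.19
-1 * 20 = -20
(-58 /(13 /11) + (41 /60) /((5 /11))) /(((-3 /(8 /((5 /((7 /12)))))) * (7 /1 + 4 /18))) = 1298759 /633750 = 2.05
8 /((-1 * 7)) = -8 /7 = -1.14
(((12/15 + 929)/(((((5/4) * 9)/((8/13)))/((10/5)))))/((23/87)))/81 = 8628544/1816425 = 4.75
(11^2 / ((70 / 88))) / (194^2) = 1331 / 329315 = 0.00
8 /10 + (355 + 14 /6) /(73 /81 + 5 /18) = 290204 /955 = 303.88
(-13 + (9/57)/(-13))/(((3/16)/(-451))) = 23192224/741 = 31298.55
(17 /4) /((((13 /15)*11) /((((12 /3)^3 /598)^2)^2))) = 66846720 /1142933048543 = 0.00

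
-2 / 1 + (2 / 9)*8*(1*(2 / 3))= -22 / 27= -0.81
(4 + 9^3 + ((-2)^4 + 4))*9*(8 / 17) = 54216 / 17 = 3189.18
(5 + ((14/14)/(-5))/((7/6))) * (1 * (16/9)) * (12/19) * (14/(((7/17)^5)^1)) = 30714346624/4789995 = 6412.19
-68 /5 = -13.60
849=849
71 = 71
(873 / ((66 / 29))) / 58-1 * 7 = -17 / 44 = -0.39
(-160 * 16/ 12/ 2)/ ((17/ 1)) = -320/ 51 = -6.27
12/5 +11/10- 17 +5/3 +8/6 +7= -7/2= -3.50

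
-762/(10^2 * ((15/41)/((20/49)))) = -8.50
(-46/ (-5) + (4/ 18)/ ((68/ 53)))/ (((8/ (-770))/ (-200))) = 27606425/ 153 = 180434.15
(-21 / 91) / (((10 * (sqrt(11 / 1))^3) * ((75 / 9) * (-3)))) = 3 * sqrt(11) / 393250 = 0.00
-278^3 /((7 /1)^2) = -21484952 /49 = -438468.41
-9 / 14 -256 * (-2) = 7159 / 14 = 511.36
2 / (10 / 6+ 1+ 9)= 6 / 35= 0.17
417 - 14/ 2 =410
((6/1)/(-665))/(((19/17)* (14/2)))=-102/88445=-0.00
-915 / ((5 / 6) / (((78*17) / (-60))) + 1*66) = -606645 / 43733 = -13.87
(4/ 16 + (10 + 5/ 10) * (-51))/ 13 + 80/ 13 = -1821/ 52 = -35.02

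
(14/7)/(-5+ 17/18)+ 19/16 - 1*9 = -8.31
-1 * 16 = -16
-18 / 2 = -9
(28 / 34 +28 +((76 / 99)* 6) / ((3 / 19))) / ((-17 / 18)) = -195212 / 3179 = -61.41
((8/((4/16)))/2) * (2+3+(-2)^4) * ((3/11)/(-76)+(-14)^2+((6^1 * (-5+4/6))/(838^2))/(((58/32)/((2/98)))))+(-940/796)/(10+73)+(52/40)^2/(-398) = 1620387218841757935431/24605462595359800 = 65854.78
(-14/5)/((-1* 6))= 7/15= 0.47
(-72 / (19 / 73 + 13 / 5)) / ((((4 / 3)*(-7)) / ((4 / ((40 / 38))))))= 4161 / 406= 10.25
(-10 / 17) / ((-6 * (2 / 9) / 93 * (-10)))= -279 / 68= -4.10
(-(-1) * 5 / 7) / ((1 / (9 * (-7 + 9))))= 90 / 7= 12.86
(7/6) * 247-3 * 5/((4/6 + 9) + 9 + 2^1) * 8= 52519/186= 282.36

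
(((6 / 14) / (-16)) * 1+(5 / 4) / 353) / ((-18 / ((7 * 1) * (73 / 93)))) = 67087 / 9454752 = 0.01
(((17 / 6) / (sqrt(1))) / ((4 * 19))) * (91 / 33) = 1547 / 15048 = 0.10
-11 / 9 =-1.22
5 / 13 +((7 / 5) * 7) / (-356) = 8263 / 23140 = 0.36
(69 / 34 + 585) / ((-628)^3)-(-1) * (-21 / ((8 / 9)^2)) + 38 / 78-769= -261119475256415 / 328414599552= -795.09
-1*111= -111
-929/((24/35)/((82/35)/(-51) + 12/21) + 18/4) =-871402/5445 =-160.04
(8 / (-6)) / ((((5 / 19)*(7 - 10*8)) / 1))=76 / 1095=0.07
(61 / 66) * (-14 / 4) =-427 / 132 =-3.23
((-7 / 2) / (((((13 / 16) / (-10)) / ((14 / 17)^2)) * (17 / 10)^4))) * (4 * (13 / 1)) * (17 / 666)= 2195200000 / 472812381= 4.64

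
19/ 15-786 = -11771/ 15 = -784.73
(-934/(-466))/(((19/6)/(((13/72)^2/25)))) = 78923/95623200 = 0.00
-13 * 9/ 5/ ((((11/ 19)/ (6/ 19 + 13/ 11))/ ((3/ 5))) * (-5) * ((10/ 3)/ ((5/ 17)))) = 329589/ 514250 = 0.64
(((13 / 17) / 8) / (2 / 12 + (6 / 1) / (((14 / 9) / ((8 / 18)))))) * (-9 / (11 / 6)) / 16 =-7371 / 472736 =-0.02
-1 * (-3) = 3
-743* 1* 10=-7430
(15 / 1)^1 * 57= 855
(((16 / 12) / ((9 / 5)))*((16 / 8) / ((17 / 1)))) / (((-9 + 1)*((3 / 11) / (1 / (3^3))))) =-55 / 37179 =-0.00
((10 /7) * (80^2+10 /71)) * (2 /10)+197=1006729 /497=2025.61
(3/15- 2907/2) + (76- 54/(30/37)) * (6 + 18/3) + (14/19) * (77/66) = -152719/114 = -1339.64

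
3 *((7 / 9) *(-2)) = -4.67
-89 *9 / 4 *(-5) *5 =20025 / 4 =5006.25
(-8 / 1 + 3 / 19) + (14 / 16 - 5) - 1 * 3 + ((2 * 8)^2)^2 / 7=9945547 / 1064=9347.32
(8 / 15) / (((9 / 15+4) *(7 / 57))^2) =1.67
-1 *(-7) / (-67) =-7 / 67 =-0.10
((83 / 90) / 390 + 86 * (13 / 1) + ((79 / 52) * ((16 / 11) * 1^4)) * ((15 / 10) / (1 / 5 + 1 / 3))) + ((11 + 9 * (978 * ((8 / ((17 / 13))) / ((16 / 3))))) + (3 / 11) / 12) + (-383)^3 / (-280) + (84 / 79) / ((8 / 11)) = 211882.71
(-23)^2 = 529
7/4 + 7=35/4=8.75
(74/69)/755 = 74/52095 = 0.00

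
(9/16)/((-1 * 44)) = -9/704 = -0.01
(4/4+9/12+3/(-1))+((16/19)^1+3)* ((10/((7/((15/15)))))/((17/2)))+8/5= 45027/45220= 1.00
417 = 417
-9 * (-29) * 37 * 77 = 743589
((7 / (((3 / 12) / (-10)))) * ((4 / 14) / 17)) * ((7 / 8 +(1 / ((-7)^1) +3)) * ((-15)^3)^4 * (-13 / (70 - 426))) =-1762604000244140625 / 21182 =-83212350120108.61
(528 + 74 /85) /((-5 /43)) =-1933022 /425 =-4548.29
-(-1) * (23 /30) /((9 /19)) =437 /270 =1.62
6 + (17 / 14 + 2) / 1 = 129 / 14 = 9.21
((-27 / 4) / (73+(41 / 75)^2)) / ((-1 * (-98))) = -151875 / 161623952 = -0.00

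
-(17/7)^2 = -5.90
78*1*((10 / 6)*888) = 115440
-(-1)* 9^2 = 81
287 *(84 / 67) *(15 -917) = -21745416 / 67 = -324558.45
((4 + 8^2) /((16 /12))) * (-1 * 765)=-39015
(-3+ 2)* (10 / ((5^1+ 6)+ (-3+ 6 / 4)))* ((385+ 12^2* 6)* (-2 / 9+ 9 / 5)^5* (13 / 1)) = -117181087888748 / 701206875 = -167113.43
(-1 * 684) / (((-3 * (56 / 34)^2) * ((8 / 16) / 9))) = 148257 / 98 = 1512.83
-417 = -417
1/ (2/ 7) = 7/ 2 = 3.50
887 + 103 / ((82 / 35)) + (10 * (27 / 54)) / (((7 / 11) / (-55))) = 286323 / 574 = 498.82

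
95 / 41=2.32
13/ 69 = 0.19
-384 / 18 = -64 / 3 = -21.33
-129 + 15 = -114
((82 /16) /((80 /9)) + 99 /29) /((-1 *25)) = -74061 /464000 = -0.16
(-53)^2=2809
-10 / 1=-10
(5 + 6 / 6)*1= 6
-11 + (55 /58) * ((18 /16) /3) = -4939 /464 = -10.64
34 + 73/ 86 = 2997/ 86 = 34.85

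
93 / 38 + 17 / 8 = 695 / 152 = 4.57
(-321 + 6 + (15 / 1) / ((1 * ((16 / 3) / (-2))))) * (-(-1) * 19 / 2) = -48735 / 16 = -3045.94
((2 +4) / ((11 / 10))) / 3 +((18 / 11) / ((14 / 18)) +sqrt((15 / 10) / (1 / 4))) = sqrt(6) +302 / 77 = 6.37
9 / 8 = 1.12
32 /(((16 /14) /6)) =168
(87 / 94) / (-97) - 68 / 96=-0.72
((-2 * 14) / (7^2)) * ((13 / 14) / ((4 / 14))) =-13 / 7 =-1.86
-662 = -662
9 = 9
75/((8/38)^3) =514425/64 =8037.89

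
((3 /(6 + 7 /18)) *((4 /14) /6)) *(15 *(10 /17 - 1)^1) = -54 /391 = -0.14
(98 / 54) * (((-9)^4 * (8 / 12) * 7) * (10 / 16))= 138915 / 4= 34728.75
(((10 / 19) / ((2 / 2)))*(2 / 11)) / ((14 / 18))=180 / 1463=0.12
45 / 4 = 11.25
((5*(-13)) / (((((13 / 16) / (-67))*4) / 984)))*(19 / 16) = 1565790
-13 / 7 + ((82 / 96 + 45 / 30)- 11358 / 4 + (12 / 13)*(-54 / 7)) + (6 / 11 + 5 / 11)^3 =-12427501 / 4368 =-2845.12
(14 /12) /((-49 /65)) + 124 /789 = -15359 /11046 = -1.39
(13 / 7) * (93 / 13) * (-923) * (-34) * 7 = 2918526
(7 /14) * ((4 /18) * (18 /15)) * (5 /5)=2 /15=0.13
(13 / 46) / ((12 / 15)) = 65 / 184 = 0.35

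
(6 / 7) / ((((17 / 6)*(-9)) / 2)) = -8 / 119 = -0.07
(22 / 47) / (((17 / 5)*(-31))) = -110 / 24769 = -0.00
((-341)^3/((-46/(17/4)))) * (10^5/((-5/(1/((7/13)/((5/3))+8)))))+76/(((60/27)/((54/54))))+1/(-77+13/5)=-203740968462036959/23143980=-8803194976.06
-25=-25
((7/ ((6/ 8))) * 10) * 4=1120/ 3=373.33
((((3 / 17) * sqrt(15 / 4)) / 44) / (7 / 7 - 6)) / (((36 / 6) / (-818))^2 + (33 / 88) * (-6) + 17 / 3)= -1505529 * sqrt(15) / 12825636230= -0.00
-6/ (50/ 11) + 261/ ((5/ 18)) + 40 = 24457/ 25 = 978.28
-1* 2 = -2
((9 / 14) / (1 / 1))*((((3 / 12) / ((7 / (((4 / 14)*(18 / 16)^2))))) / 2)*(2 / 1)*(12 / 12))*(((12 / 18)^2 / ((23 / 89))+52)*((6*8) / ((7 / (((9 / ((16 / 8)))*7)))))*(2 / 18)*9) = 1519965 / 15778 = 96.33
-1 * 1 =-1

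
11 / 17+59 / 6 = 1069 / 102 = 10.48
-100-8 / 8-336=-437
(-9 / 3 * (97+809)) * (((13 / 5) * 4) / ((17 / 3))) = -424008 / 85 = -4988.33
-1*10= -10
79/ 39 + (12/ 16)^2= 1615/ 624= 2.59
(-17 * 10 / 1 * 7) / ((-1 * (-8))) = -595 / 4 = -148.75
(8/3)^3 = 512/27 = 18.96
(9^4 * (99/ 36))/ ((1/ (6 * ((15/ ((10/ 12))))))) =1948617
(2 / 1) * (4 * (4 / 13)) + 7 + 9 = 240 / 13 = 18.46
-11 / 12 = -0.92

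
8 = 8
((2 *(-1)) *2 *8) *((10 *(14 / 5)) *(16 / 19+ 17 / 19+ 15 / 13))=-639744 / 247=-2590.06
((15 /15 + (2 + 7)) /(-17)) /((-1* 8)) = 5 /68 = 0.07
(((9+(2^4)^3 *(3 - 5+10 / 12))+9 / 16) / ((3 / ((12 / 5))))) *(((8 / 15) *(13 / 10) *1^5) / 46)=-57.51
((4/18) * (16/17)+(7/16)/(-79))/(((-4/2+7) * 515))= 39377/497984400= 0.00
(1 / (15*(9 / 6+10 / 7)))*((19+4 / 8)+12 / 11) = 1057 / 2255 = 0.47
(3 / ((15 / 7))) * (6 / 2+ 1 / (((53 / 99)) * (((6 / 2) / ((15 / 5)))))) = 1806 / 265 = 6.82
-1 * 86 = -86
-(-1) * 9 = 9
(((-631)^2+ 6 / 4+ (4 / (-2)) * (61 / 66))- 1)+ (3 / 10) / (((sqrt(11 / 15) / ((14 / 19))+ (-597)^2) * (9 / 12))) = 9813995129047164027697 / 24648391899263154- 532 * sqrt(165) / 1867302416610845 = 398159.65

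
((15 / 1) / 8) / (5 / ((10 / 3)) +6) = 1 / 4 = 0.25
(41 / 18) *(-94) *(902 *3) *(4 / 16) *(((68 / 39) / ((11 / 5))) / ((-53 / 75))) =335779750 / 2067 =162447.87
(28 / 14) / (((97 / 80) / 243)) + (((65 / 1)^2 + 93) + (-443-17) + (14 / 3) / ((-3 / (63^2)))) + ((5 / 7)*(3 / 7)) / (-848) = -7719199599 / 4030544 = -1915.18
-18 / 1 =-18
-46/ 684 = -23/ 342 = -0.07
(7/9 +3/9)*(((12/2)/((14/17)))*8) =1360/21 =64.76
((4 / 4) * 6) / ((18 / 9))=3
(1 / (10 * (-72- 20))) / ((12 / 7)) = -7 / 11040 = -0.00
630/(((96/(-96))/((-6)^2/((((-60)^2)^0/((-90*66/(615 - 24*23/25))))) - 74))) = 16703820/61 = 273833.11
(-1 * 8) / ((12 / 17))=-34 / 3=-11.33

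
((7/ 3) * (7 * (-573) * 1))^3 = -819763055279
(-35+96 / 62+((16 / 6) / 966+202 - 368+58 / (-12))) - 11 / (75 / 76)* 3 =-533912143 / 2245950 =-237.72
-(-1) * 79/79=1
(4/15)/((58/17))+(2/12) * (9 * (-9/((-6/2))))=3983/870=4.58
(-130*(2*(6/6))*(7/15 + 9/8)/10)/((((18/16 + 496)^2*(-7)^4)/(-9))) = 0.00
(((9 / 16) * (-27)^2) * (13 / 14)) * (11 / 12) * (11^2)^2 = 4578840981 / 896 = 5110313.59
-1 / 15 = -0.07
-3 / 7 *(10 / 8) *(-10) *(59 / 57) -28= -22.45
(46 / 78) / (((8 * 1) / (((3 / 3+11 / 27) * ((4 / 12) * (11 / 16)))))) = 0.02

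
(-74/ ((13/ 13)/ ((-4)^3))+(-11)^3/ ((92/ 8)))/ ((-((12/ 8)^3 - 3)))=-12320.70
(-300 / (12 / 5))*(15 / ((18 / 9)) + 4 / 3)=-6625 / 6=-1104.17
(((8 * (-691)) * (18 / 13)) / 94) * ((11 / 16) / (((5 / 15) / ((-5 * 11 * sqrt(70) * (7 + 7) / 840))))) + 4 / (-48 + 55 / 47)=-188 / 2201 + 752499 * sqrt(70) / 4888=1287.94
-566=-566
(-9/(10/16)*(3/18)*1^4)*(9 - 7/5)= -456/25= -18.24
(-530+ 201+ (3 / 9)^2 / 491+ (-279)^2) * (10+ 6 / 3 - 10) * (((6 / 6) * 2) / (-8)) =-342525529 / 8838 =-38756.00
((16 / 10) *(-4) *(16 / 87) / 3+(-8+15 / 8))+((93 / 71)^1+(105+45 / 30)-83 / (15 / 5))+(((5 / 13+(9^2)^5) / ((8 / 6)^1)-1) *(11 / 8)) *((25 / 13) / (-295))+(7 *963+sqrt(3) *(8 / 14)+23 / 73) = -25286448250414939931 / 1079071989840+4 *sqrt(3) / 7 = -23433512.70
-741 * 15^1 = -11115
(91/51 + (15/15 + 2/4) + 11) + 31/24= 6355/408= 15.58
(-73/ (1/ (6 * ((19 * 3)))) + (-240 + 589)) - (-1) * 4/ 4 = -24616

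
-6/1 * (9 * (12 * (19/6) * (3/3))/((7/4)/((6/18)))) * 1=-2736/7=-390.86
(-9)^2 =81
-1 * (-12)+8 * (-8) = -52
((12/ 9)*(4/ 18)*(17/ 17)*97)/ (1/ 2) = 57.48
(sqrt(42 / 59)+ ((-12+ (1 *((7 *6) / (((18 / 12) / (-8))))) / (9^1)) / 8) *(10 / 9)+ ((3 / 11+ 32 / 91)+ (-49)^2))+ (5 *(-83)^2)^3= sqrt(2478) / 59+ 3313581551835796816 / 81081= 40867546673522.34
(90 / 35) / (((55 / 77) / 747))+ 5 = 13471 / 5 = 2694.20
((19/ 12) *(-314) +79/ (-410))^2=93560127376/ 378225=247366.32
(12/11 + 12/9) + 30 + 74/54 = 10037/297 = 33.79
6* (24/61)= 144/61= 2.36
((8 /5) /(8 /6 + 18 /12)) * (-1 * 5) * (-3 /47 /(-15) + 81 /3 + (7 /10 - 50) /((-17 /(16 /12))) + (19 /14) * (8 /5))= -153472 /1645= -93.30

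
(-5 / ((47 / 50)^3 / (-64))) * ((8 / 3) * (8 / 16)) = 513.69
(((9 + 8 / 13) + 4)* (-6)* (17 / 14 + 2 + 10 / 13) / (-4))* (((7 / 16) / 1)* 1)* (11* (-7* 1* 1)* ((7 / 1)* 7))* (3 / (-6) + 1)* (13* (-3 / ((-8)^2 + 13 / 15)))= 9337568625 / 231296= 40370.64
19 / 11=1.73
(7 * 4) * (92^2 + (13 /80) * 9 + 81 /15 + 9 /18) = 4743963 /20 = 237198.15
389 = 389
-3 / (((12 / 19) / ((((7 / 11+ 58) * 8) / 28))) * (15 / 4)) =-1634 / 77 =-21.22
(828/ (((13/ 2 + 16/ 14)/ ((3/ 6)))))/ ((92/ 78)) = 4914/ 107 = 45.93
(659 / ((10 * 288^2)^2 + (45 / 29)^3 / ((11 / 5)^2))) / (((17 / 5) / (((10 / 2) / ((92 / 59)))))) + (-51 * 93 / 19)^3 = -13552063535013325019527090711477 / 871177916520182518365636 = -15556022.80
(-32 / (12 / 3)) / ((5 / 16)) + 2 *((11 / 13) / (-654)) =-544183 / 21255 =-25.60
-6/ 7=-0.86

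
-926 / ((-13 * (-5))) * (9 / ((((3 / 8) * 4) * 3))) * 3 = -5556 / 65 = -85.48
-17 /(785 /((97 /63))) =-1649 /49455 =-0.03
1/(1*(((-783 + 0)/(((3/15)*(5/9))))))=-1/7047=-0.00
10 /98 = 5 /49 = 0.10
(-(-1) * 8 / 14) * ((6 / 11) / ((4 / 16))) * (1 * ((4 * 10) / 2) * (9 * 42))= 103680 / 11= 9425.45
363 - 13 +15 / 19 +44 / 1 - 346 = 927 / 19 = 48.79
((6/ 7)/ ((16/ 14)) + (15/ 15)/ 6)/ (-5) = -11/ 60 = -0.18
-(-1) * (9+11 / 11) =10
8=8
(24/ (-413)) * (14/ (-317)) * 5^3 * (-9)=-54000/ 18703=-2.89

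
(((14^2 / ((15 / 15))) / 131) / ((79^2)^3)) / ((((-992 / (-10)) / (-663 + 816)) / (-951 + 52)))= -1087065 / 127377826693004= -0.00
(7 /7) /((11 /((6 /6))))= 1 /11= 0.09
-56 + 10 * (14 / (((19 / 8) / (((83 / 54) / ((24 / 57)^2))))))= 49147 / 108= 455.06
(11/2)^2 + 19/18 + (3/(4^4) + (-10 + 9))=69851/2304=30.32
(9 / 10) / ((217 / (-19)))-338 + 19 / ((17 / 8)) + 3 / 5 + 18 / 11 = -326.90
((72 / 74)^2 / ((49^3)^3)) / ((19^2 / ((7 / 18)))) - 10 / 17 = -1149680936871035841406 / 1954457592680760932471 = -0.59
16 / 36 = 0.44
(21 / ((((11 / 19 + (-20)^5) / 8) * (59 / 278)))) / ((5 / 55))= -3253712 / 1195733117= -0.00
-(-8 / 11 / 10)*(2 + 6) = 32 / 55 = 0.58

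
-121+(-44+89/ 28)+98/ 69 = -309895/ 1932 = -160.40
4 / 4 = 1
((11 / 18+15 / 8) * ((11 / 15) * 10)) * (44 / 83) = 9.66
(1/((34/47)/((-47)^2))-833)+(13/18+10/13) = 4419775/1989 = 2222.11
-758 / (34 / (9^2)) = -1805.82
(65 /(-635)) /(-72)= 13 /9144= 0.00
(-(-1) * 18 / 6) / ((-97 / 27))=-81 / 97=-0.84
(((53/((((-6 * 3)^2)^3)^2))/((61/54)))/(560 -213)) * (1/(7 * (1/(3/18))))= 53/19045172106059452416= 0.00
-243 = -243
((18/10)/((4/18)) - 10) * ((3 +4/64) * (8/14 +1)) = -1463/160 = -9.14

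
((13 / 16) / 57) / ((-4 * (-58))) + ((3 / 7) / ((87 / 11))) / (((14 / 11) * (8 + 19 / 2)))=905111 / 362866560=0.00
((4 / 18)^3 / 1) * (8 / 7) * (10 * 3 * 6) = 1280 / 567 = 2.26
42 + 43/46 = 1975/46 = 42.93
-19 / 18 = -1.06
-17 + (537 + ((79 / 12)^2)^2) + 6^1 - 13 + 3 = 49649857 / 20736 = 2394.38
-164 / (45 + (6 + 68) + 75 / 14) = -2296 / 1741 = -1.32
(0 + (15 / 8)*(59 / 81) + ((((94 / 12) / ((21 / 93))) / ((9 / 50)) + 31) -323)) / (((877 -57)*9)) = -148039 / 11158560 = -0.01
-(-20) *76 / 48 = 95 / 3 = 31.67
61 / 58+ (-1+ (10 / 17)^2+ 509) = 8538525 / 16762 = 509.40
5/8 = 0.62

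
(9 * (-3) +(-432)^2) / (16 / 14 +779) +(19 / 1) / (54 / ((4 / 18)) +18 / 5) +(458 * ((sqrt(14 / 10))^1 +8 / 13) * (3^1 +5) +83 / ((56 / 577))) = 16417652671171 / 4901924664 +3664 * sqrt(35) / 5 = 7684.53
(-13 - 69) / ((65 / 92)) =-7544 / 65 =-116.06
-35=-35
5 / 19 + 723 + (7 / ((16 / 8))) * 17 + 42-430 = 15001 / 38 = 394.76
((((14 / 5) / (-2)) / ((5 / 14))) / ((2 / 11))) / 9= -539 / 225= -2.40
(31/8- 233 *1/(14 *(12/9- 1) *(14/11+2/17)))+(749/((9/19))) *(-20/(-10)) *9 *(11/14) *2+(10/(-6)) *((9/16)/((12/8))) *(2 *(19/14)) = 162679857/3640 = 44692.27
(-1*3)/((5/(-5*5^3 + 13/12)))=7487/20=374.35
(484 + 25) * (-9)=-4581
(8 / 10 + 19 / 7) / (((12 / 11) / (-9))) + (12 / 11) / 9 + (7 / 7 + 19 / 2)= -84877 / 4620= -18.37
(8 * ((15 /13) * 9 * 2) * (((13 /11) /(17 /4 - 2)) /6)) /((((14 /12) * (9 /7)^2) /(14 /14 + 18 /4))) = 41.48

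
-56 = -56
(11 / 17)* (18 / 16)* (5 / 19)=495 / 2584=0.19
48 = 48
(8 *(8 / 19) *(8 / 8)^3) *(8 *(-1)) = -512 / 19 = -26.95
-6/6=-1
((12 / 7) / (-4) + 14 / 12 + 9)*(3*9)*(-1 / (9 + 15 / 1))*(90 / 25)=-11043 / 280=-39.44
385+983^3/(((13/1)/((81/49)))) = 76939074292/637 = 120783476.13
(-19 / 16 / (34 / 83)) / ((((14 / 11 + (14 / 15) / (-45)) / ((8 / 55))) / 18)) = -23085 / 3808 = -6.06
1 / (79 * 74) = 1 / 5846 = 0.00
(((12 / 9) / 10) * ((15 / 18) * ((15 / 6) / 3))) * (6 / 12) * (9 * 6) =5 / 2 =2.50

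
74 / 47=1.57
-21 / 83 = -0.25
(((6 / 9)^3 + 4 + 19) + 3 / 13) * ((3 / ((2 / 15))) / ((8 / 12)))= 20645 / 26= 794.04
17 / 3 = 5.67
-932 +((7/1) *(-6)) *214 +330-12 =-9602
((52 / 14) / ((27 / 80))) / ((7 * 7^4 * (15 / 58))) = 24128 / 9529569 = 0.00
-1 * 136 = -136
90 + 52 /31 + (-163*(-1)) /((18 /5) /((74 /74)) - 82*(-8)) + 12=10625037 /102238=103.92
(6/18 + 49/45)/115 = 64/5175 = 0.01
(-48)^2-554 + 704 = 2454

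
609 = 609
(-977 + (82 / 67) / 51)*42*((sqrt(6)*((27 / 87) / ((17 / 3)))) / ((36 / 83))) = -12691.16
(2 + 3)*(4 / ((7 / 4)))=80 / 7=11.43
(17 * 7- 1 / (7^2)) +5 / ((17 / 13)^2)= 1726275 / 14161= 121.90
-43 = -43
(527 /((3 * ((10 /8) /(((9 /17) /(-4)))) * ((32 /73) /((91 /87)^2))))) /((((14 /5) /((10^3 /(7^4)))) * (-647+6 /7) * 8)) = 47805875 /35786554944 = 0.00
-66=-66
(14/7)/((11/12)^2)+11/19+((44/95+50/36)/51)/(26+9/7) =5966804519/2015510310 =2.96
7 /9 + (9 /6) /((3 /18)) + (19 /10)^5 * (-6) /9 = -3028297 /450000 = -6.73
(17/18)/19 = 17/342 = 0.05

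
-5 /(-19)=5 /19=0.26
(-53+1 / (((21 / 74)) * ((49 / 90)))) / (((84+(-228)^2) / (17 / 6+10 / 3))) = -590483 / 107155944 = -0.01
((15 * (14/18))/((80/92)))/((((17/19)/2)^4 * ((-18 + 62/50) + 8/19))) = -39865193900/1944619443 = -20.50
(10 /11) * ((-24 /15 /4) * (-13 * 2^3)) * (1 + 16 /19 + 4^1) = 46176 /209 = 220.94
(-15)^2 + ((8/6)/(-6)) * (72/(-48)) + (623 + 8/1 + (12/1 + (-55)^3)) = -165506.67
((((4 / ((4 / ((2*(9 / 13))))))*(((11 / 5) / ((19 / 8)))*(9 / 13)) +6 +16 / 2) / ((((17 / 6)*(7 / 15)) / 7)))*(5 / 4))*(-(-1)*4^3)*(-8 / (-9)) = 305953280 / 54587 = 5604.87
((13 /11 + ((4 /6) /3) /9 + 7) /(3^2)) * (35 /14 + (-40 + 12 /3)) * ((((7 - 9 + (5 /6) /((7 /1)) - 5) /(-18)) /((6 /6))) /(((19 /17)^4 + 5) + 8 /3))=-739068225211 /583994091681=-1.27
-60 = -60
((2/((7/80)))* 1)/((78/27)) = 720/91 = 7.91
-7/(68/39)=-273/68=-4.01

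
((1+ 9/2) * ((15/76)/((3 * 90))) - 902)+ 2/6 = -2466949/2736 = -901.66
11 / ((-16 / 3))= -33 / 16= -2.06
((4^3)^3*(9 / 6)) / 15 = 131072 / 5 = 26214.40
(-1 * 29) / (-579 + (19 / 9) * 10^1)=0.05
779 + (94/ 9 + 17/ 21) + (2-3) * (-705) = 94201/ 63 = 1495.25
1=1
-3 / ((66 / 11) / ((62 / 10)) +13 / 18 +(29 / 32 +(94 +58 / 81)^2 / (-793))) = 0.34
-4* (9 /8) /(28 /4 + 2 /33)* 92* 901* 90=-1107851580 /233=-4754727.81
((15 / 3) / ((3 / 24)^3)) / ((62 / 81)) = 103680 / 31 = 3344.52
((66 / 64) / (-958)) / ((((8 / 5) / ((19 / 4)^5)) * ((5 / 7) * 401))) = -571978869 / 100704714752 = -0.01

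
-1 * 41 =-41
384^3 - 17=56623087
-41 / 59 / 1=-41 / 59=-0.69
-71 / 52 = -1.37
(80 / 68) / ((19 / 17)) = 20 / 19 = 1.05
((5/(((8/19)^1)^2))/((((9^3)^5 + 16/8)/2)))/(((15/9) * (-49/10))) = -5415/161418647562206384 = -0.00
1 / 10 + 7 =71 / 10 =7.10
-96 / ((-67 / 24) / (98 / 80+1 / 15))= 2976 / 67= 44.42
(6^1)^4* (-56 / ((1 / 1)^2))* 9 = -653184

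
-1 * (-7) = 7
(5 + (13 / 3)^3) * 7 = 604.59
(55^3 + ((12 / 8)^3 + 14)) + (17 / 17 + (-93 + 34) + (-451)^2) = 2957883 / 8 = 369735.38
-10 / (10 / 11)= -11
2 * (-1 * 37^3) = -101306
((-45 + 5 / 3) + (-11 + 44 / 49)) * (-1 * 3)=7855 / 49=160.31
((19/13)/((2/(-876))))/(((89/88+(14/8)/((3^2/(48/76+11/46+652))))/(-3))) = 15.01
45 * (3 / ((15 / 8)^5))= 32768 / 5625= 5.83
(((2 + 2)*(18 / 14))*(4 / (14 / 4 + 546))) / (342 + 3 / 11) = 1056 / 9654715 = 0.00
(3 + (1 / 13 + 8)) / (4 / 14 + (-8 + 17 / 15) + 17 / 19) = -17955 / 9217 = -1.95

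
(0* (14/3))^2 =0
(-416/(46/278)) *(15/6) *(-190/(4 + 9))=2112800/23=91860.87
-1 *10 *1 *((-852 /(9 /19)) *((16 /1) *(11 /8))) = 1187120 /3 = 395706.67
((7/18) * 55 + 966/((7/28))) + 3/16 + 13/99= 6154961/1584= 3885.71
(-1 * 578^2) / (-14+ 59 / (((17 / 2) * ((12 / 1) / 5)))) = 34076568 / 1133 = 30076.41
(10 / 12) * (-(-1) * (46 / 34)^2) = 2645 / 1734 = 1.53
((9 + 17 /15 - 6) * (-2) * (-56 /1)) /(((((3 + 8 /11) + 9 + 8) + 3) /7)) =534688 /3915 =136.57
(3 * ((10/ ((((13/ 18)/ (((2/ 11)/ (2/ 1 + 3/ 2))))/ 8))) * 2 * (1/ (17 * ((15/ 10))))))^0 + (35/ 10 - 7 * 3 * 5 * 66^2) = -457375.50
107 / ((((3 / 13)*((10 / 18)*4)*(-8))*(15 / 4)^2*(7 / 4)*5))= -2782 / 13125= -0.21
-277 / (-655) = 277 / 655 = 0.42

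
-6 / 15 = -2 / 5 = -0.40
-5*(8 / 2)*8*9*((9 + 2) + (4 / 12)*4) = -17760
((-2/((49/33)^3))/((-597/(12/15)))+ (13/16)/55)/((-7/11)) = -64244879/2622160912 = -0.02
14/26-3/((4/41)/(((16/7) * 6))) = -38327/91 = -421.18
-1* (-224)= 224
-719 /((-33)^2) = -719 /1089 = -0.66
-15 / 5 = -3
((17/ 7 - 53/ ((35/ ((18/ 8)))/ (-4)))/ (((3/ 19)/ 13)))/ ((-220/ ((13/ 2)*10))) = -902291/ 2310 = -390.60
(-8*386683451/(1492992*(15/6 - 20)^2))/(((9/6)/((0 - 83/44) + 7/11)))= 7891499/1399680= 5.64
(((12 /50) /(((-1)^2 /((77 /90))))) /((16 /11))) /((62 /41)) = 34727 /372000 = 0.09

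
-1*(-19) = 19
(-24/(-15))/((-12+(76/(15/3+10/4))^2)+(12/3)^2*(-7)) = -90/1199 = -0.08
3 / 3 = 1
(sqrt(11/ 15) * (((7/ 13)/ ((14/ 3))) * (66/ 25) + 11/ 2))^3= 590817160087 * sqrt(165)/ 61790625000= 122.82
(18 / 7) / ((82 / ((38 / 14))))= 171 / 2009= 0.09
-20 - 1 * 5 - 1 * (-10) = -15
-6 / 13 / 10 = -3 / 65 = -0.05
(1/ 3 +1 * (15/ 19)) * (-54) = -1152/ 19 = -60.63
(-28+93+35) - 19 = 81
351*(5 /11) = 1755 /11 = 159.55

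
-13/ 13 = -1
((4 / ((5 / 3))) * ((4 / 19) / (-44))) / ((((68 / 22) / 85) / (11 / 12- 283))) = 3385 / 38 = 89.08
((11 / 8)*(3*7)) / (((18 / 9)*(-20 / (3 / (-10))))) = 693 / 3200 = 0.22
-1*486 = -486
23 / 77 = 0.30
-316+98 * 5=174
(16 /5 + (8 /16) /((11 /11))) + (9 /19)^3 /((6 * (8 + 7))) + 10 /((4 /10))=984307 /34295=28.70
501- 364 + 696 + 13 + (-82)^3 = -550522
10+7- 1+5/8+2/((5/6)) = 19.02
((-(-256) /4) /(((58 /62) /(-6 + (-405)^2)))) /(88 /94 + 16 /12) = 716927049 /145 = 4944324.48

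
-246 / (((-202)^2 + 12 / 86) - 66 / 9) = -15867 / 2631394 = -0.01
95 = 95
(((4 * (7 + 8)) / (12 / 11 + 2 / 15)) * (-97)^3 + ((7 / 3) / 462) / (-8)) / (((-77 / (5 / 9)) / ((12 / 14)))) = 35780432292505 / 129347064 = 276623.46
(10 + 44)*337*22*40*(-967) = -15485770080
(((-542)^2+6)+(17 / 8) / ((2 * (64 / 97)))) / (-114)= -100274043 / 38912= -2576.94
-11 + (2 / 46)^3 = -133836 / 12167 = -11.00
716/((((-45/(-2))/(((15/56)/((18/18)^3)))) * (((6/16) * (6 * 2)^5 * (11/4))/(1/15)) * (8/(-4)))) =-179/161663040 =-0.00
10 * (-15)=-150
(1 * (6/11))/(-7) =-0.08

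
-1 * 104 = -104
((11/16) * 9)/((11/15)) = 135/16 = 8.44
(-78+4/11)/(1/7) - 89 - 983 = -1615.45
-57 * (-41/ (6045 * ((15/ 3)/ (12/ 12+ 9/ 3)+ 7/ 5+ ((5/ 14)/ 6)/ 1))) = 0.14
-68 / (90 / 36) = -27.20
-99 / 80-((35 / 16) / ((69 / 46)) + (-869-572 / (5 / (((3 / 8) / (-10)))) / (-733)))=762006293 / 879600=866.31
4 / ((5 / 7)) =28 / 5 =5.60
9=9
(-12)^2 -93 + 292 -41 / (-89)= 30568 / 89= 343.46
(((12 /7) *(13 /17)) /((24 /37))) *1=2.02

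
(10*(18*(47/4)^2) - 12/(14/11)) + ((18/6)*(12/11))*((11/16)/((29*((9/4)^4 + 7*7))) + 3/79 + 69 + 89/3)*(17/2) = 371909256179787/13481022940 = 27587.61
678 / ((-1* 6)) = -113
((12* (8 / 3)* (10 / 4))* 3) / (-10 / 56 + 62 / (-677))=-1516480 / 1707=-888.39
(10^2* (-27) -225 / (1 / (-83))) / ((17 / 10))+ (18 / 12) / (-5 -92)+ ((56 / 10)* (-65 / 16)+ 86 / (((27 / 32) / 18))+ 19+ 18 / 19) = 4221754771 / 375972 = 11228.91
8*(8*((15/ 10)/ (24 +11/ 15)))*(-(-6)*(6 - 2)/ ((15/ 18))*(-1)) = -41472/ 371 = -111.78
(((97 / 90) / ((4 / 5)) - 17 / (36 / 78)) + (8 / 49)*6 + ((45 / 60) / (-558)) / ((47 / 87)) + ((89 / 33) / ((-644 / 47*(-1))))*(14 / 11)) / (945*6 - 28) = -9424673459 / 1552140648828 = -0.01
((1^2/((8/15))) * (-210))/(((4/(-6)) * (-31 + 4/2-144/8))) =-4725/376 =-12.57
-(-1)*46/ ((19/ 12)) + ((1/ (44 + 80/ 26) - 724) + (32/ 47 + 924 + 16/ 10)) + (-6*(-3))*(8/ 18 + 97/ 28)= 5771162701/ 19128060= 301.71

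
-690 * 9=-6210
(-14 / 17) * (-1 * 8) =112 / 17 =6.59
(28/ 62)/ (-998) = -7/ 15469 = -0.00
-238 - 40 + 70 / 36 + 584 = 5543 / 18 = 307.94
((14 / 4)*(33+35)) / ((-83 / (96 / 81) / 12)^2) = 3899392 / 558009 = 6.99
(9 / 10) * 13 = 117 / 10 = 11.70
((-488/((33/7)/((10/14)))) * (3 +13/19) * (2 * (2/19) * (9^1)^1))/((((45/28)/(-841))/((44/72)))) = 1608799360/9747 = 165055.85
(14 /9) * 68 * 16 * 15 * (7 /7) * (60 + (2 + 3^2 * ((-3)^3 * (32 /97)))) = -461147.49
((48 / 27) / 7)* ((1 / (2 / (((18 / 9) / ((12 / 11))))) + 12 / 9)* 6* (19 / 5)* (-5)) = -65.14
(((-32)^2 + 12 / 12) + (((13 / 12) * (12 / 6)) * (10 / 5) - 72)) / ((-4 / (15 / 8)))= -448.75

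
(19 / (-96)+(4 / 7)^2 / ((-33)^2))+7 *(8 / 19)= 89211533 / 32443488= 2.75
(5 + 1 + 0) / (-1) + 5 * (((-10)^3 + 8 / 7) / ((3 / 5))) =-174926 / 21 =-8329.81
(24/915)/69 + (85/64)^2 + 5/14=1280081051/603402240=2.12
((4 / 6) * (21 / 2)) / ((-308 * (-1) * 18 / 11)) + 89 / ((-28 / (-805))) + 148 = 194887 / 72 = 2706.76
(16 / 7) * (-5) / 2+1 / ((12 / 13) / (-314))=-14527 / 42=-345.88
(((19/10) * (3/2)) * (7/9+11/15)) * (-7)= -2261/75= -30.15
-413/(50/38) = -313.88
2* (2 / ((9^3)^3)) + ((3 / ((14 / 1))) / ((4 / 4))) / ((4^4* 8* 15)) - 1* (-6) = 333243995812169 / 55540601303040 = 6.00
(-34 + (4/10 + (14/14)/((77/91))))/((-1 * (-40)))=-1783/2200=-0.81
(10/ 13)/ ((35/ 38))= 76/ 91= 0.84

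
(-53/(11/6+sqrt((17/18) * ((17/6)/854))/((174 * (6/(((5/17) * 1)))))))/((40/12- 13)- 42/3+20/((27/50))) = -263732524558272/121975524684767+44818920 * sqrt(2562)/121975524684767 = -2.16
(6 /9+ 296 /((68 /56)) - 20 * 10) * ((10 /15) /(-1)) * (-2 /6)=9.87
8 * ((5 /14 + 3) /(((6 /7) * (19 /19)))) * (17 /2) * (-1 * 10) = -7990 /3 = -2663.33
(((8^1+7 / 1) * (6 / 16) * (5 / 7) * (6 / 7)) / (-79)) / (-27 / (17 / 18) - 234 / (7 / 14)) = 0.00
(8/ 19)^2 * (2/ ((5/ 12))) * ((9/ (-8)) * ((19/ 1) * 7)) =-12096/ 95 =-127.33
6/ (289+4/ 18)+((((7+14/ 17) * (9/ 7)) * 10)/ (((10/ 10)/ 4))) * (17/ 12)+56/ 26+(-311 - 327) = -2227466/ 33839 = -65.83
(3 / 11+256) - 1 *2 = 2797 / 11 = 254.27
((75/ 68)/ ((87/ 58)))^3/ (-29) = -15625/ 1139816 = -0.01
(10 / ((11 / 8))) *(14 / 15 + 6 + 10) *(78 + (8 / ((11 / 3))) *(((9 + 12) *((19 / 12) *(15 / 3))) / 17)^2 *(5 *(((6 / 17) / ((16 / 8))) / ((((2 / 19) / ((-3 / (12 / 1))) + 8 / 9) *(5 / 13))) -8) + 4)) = -469323892313 / 594473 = -789478.90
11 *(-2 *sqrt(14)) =-22 *sqrt(14) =-82.32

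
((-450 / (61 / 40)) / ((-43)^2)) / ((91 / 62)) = -1116000 / 10263799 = -0.11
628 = 628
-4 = -4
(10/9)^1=10/9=1.11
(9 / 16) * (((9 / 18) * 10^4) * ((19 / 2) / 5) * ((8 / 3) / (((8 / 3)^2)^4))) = 46747125 / 8388608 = 5.57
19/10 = 1.90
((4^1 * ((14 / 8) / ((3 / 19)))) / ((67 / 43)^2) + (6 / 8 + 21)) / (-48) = -2155297 / 2585664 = -0.83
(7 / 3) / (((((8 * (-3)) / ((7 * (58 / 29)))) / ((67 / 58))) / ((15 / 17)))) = -16415 / 11832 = -1.39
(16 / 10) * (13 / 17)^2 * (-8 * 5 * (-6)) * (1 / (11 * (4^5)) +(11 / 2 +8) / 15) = 25701351 / 127160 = 202.12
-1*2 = -2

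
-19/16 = -1.19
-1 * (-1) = 1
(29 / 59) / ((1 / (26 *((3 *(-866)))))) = -1958892 / 59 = -33201.56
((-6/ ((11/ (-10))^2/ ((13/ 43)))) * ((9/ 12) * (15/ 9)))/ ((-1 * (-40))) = -975/ 20812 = -0.05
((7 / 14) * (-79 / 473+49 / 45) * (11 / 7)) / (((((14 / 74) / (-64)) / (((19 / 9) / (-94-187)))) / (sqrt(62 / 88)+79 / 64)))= 220708256 * sqrt(341) / 2637658485+544873507 / 239787135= 3.82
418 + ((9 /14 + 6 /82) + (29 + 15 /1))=265599 /574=462.72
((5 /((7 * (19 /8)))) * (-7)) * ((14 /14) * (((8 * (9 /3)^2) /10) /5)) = -288 /95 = -3.03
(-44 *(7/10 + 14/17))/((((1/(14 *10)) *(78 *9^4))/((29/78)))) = -1156694/169647777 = -0.01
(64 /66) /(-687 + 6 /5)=-160 /113157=-0.00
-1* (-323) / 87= 323 / 87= 3.71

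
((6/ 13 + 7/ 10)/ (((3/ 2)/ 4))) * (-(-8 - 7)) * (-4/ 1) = -2416/ 13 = -185.85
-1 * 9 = -9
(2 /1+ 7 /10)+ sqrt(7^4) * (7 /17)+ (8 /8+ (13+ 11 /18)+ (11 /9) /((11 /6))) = 29188 /765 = 38.15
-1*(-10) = 10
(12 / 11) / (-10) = -6 / 55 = -0.11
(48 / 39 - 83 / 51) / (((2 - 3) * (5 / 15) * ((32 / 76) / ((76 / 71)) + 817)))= 0.00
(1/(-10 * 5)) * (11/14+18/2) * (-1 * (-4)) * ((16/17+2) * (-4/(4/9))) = 2466/119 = 20.72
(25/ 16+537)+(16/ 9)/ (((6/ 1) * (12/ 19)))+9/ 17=11887609/ 22032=539.56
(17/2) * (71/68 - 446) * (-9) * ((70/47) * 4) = 9530955/47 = 202786.28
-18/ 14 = -9/ 7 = -1.29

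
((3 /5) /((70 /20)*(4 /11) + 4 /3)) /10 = 99 /4300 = 0.02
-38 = -38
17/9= 1.89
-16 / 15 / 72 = -2 / 135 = -0.01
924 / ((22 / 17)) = 714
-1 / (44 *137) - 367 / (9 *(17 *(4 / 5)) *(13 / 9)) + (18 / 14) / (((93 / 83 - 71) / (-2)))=-13786461341 / 6760854100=-2.04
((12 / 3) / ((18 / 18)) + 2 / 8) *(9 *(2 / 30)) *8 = 102 / 5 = 20.40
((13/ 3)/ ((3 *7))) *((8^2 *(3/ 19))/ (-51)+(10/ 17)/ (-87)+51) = 18556109/ 1770363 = 10.48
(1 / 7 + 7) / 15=0.48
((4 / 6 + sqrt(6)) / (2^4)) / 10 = 1 / 240 + sqrt(6) / 160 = 0.02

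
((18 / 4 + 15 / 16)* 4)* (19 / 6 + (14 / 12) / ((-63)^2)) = 156223 / 2268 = 68.88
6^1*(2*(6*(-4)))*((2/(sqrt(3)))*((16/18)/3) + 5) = -1538.53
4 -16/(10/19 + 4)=20/43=0.47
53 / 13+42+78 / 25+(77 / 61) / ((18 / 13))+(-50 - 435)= -155191003 / 356850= -434.89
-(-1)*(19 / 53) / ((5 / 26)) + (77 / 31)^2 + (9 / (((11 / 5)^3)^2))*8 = 3910968434559 / 451154582065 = 8.67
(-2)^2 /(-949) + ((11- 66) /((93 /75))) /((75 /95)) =-4958897 /88257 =-56.19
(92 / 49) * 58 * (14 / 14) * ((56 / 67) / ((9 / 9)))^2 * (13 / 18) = 2219776 / 40401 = 54.94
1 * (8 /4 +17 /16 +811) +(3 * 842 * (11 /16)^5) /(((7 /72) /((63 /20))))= 17543008453 /1310720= 13384.25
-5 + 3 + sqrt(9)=1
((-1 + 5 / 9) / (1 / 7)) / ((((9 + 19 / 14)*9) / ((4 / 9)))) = -1568 / 105705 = -0.01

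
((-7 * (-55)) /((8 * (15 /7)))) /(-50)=-539 /1200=-0.45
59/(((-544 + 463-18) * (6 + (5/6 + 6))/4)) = -472/2541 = -0.19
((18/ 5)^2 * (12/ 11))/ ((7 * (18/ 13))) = 1.46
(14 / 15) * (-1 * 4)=-56 / 15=-3.73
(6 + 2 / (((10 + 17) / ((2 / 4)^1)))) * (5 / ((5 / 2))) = 326 / 27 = 12.07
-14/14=-1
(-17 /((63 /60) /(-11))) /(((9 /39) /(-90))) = -486200 /7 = -69457.14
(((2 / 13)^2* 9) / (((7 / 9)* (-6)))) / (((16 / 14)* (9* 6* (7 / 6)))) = -3 / 4732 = -0.00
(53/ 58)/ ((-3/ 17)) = -901/ 174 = -5.18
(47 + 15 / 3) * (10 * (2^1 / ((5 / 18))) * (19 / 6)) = 11856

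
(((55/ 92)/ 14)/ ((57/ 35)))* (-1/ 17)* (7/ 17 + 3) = -7975/ 1515516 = -0.01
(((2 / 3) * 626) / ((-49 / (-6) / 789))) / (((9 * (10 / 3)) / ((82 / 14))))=13500316 / 1715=7871.90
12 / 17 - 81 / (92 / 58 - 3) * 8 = 319956 / 697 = 459.05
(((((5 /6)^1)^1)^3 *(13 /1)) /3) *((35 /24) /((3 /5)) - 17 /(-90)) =306475 /46656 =6.57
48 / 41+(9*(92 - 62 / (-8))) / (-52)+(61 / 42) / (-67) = -193366633 / 11998896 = -16.12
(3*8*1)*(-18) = -432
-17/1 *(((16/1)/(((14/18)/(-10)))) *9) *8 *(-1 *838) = -1477025280/7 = -211003611.43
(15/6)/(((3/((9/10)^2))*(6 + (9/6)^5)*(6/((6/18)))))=2/725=0.00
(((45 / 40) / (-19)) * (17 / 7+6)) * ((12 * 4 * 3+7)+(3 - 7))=-73.36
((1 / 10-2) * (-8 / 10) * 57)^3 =10161910296 / 15625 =650362.26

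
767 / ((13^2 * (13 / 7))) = 413 / 169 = 2.44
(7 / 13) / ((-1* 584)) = -7 / 7592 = -0.00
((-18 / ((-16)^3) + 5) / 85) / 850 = 10249 / 147968000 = 0.00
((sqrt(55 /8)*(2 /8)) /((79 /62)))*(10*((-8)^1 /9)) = -310*sqrt(110) /711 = -4.57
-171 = -171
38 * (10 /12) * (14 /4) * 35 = 23275 /6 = 3879.17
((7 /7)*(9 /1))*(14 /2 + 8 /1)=135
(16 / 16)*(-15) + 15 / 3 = -10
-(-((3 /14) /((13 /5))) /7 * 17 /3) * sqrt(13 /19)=85 * sqrt(247) /24206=0.06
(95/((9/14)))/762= 0.19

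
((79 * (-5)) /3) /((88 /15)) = -1975 /88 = -22.44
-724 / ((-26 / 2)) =724 / 13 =55.69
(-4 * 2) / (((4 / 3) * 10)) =-3 / 5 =-0.60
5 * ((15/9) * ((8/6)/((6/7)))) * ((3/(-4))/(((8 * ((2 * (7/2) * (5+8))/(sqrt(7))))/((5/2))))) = -125 * sqrt(7)/3744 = -0.09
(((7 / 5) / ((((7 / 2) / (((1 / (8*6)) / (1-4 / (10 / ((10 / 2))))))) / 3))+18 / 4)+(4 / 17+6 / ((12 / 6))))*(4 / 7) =749 / 170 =4.41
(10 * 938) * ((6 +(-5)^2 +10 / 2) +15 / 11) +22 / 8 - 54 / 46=354678155 / 1012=350472.49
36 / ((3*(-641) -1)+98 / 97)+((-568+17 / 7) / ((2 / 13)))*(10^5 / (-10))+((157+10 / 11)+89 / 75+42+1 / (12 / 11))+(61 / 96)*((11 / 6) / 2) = 1520670477925500911 / 41364892800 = 36762345.43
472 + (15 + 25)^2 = 2072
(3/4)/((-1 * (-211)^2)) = -3/178084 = -0.00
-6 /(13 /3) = -18 /13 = -1.38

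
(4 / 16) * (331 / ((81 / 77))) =25487 / 324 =78.66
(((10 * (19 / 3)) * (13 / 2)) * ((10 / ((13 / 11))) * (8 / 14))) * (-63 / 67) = -1871.64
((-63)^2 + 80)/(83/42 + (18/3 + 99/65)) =11053770/25933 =426.24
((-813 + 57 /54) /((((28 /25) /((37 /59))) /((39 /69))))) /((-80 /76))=667832425 /2735712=244.12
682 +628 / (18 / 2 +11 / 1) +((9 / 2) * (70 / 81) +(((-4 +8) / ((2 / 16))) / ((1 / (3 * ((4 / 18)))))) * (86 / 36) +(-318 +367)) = 110329 / 135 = 817.25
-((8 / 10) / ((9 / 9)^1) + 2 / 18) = -0.91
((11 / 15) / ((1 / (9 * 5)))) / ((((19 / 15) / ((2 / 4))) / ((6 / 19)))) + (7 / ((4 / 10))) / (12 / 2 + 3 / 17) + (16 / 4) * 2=32375 / 2166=14.95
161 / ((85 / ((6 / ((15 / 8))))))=2576 / 425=6.06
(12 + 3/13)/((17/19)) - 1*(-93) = 23574/221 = 106.67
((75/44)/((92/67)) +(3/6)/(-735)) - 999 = -2968613369/2975280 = -997.76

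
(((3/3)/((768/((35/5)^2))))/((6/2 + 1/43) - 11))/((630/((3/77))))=-43/86929920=-0.00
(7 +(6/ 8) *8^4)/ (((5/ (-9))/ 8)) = -221688/ 5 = -44337.60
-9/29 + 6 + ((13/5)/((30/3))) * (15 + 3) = 7518/725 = 10.37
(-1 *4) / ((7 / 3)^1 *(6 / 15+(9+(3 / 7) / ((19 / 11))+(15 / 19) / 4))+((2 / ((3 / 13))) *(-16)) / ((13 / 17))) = 0.03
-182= -182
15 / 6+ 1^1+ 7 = 21 / 2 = 10.50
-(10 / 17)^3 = -1000 / 4913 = -0.20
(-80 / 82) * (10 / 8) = -50 / 41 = -1.22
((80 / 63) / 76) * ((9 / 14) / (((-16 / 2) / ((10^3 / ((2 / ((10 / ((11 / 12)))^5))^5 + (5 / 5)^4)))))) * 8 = -2981131770127156655004057600000000000000000000000000000 / 277543367798838284580877863431112332945745220943963681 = -10.74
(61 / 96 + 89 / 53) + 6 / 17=230737 / 86496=2.67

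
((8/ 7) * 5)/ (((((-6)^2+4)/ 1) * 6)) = 1/ 42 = 0.02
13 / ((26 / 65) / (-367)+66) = 1835 / 9316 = 0.20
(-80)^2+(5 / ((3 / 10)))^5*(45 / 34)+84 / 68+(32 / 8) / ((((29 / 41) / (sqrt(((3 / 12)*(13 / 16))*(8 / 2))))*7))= 41*sqrt(13) / 203+784188167 / 459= 1708471.68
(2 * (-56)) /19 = -112 /19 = -5.89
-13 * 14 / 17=-182 / 17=-10.71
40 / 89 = 0.45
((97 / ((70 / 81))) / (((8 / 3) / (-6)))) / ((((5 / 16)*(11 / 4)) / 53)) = -29982312 / 1925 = -15575.23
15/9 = 5/3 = 1.67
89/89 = 1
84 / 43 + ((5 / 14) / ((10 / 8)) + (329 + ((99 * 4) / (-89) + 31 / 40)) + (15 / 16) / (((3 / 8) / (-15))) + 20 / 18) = 2808111791 / 9644040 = 291.18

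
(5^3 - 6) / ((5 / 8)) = 952 / 5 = 190.40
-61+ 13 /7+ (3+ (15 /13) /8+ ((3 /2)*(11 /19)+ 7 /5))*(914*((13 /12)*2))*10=107129.41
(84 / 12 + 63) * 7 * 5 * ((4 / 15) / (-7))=-280 / 3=-93.33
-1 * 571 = -571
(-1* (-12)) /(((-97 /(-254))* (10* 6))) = 254 /485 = 0.52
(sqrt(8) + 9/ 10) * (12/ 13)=54/ 65 + 24 * sqrt(2)/ 13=3.44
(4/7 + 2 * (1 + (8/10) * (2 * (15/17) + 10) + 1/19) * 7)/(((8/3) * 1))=249399/4522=55.15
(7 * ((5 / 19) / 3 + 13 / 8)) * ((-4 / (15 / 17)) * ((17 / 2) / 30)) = -1579963 / 102600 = -15.40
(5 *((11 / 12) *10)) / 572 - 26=-8087 / 312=-25.92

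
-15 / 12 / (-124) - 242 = -120027 / 496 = -241.99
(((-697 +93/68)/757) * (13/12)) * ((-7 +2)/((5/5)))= 3074695/617712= 4.98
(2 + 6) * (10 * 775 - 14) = 61888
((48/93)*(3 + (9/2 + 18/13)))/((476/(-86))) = -5676/6851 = -0.83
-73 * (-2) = 146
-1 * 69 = -69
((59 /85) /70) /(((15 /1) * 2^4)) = 59 /1428000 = 0.00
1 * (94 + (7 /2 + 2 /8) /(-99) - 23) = 9367 /132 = 70.96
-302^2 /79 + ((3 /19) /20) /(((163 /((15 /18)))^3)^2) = -2021805400198514560728997 /1751267780093884591872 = -1154.48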